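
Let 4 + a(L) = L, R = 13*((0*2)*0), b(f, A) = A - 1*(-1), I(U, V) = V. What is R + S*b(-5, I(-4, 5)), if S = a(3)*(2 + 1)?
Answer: -18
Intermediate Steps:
b(f, A) = 1 + A (b(f, A) = A + 1 = 1 + A)
R = 0 (R = 13*(0*0) = 13*0 = 0)
a(L) = -4 + L
S = -3 (S = (-4 + 3)*(2 + 1) = -1*3 = -3)
R + S*b(-5, I(-4, 5)) = 0 - 3*(1 + 5) = 0 - 3*6 = 0 - 18 = -18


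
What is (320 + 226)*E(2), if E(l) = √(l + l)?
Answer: 1092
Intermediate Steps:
E(l) = √2*√l (E(l) = √(2*l) = √2*√l)
(320 + 226)*E(2) = (320 + 226)*(√2*√2) = 546*2 = 1092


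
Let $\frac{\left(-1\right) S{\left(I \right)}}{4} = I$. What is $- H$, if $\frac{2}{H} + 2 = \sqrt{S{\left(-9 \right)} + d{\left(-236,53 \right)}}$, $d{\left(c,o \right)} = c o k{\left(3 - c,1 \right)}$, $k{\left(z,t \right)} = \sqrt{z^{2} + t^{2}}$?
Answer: $\frac{2}{2 - \sqrt{36 - 2113852 \sqrt{2}}} \approx 1.3381 \cdot 10^{-6} + 0.0011567 i$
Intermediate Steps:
$k{\left(z,t \right)} = \sqrt{t^{2} + z^{2}}$
$d{\left(c,o \right)} = c o \sqrt{1 + \left(3 - c\right)^{2}}$ ($d{\left(c,o \right)} = c o \sqrt{1^{2} + \left(3 - c\right)^{2}} = c o \sqrt{1 + \left(3 - c\right)^{2}}$)
$S{\left(I \right)} = - 4 I$
$H = \frac{2}{-2 + \sqrt{36 - 2113852 \sqrt{2}}}$ ($H = \frac{2}{-2 + \sqrt{\left(-4\right) \left(-9\right) - 12508 \sqrt{1 + \left(-3 - 236\right)^{2}}}} = \frac{2}{-2 + \sqrt{36 - 12508 \sqrt{1 + \left(-239\right)^{2}}}} = \frac{2}{-2 + \sqrt{36 - 12508 \sqrt{1 + 57121}}} = \frac{2}{-2 + \sqrt{36 - 12508 \sqrt{57122}}} = \frac{2}{-2 + \sqrt{36 - 12508 \cdot 169 \sqrt{2}}} = \frac{2}{-2 + \sqrt{36 - 2113852 \sqrt{2}}} \approx -1.3381 \cdot 10^{-6} - 0.0011567 i$)
$- H = - \frac{-2}{2 - \sqrt{36 - 2113852 \sqrt{2}}} = \frac{2}{2 - \sqrt{36 - 2113852 \sqrt{2}}}$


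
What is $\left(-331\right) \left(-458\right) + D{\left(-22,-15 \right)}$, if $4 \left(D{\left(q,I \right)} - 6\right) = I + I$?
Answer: $\frac{303193}{2} \approx 1.516 \cdot 10^{5}$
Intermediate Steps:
$D{\left(q,I \right)} = 6 + \frac{I}{2}$ ($D{\left(q,I \right)} = 6 + \frac{I + I}{4} = 6 + \frac{2 I}{4} = 6 + \frac{I}{2}$)
$\left(-331\right) \left(-458\right) + D{\left(-22,-15 \right)} = \left(-331\right) \left(-458\right) + \left(6 + \frac{1}{2} \left(-15\right)\right) = 151598 + \left(6 - \frac{15}{2}\right) = 151598 - \frac{3}{2} = \frac{303193}{2}$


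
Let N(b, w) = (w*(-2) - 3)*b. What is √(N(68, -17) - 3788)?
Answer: 4*I*√105 ≈ 40.988*I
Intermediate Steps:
N(b, w) = b*(-3 - 2*w) (N(b, w) = (-2*w - 3)*b = (-3 - 2*w)*b = b*(-3 - 2*w))
√(N(68, -17) - 3788) = √(-1*68*(3 + 2*(-17)) - 3788) = √(-1*68*(3 - 34) - 3788) = √(-1*68*(-31) - 3788) = √(2108 - 3788) = √(-1680) = 4*I*√105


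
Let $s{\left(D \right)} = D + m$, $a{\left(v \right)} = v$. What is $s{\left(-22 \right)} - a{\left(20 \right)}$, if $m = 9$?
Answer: $-33$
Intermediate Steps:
$s{\left(D \right)} = 9 + D$ ($s{\left(D \right)} = D + 9 = 9 + D$)
$s{\left(-22 \right)} - a{\left(20 \right)} = \left(9 - 22\right) - 20 = -13 - 20 = -33$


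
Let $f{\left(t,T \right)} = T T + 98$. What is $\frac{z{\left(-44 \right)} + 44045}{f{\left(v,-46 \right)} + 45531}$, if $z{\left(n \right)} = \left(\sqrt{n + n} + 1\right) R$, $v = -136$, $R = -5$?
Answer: $\frac{2936}{3183} - \frac{2 i \sqrt{22}}{9549} \approx 0.9224 - 0.00098239 i$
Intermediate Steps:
$f{\left(t,T \right)} = 98 + T^{2}$ ($f{\left(t,T \right)} = T^{2} + 98 = 98 + T^{2}$)
$z{\left(n \right)} = -5 - 5 \sqrt{2} \sqrt{n}$ ($z{\left(n \right)} = \left(\sqrt{n + n} + 1\right) \left(-5\right) = \left(\sqrt{2 n} + 1\right) \left(-5\right) = \left(\sqrt{2} \sqrt{n} + 1\right) \left(-5\right) = \left(1 + \sqrt{2} \sqrt{n}\right) \left(-5\right) = -5 - 5 \sqrt{2} \sqrt{n}$)
$\frac{z{\left(-44 \right)} + 44045}{f{\left(v,-46 \right)} + 45531} = \frac{\left(-5 - 5 \sqrt{2} \sqrt{-44}\right) + 44045}{\left(98 + \left(-46\right)^{2}\right) + 45531} = \frac{\left(-5 - 5 \sqrt{2} \cdot 2 i \sqrt{11}\right) + 44045}{\left(98 + 2116\right) + 45531} = \frac{\left(-5 - 10 i \sqrt{22}\right) + 44045}{2214 + 45531} = \frac{44040 - 10 i \sqrt{22}}{47745} = \left(44040 - 10 i \sqrt{22}\right) \frac{1}{47745} = \frac{2936}{3183} - \frac{2 i \sqrt{22}}{9549}$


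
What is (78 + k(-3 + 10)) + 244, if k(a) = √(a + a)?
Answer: 322 + √14 ≈ 325.74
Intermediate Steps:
k(a) = √2*√a (k(a) = √(2*a) = √2*√a)
(78 + k(-3 + 10)) + 244 = (78 + √2*√(-3 + 10)) + 244 = (78 + √2*√7) + 244 = (78 + √14) + 244 = 322 + √14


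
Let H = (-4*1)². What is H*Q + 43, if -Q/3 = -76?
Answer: 3691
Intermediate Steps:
Q = 228 (Q = -3*(-76) = 228)
H = 16 (H = (-4)² = 16)
H*Q + 43 = 16*228 + 43 = 3648 + 43 = 3691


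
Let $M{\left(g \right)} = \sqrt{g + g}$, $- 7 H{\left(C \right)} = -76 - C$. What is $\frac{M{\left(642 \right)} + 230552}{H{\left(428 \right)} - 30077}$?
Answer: $- \frac{230552}{30005} - \frac{2 \sqrt{321}}{30005} \approx -7.685$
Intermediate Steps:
$H{\left(C \right)} = \frac{76}{7} + \frac{C}{7}$ ($H{\left(C \right)} = - \frac{-76 - C}{7} = \frac{76}{7} + \frac{C}{7}$)
$M{\left(g \right)} = \sqrt{2} \sqrt{g}$ ($M{\left(g \right)} = \sqrt{2 g} = \sqrt{2} \sqrt{g}$)
$\frac{M{\left(642 \right)} + 230552}{H{\left(428 \right)} - 30077} = \frac{\sqrt{2} \sqrt{642} + 230552}{\left(\frac{76}{7} + \frac{1}{7} \cdot 428\right) - 30077} = \frac{2 \sqrt{321} + 230552}{\left(\frac{76}{7} + \frac{428}{7}\right) - 30077} = \frac{230552 + 2 \sqrt{321}}{72 - 30077} = \frac{230552 + 2 \sqrt{321}}{-30005} = \left(230552 + 2 \sqrt{321}\right) \left(- \frac{1}{30005}\right) = - \frac{230552}{30005} - \frac{2 \sqrt{321}}{30005}$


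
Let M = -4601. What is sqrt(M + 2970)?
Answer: I*sqrt(1631) ≈ 40.386*I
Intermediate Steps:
sqrt(M + 2970) = sqrt(-4601 + 2970) = sqrt(-1631) = I*sqrt(1631)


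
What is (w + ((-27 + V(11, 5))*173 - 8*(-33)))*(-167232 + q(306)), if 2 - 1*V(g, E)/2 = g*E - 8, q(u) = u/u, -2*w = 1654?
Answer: 3479073724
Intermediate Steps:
w = -827 (w = -½*1654 = -827)
q(u) = 1
V(g, E) = 20 - 2*E*g (V(g, E) = 4 - 2*(g*E - 8) = 4 - 2*(E*g - 8) = 4 - 2*(-8 + E*g) = 4 + (16 - 2*E*g) = 20 - 2*E*g)
(w + ((-27 + V(11, 5))*173 - 8*(-33)))*(-167232 + q(306)) = (-827 + ((-27 + (20 - 2*5*11))*173 - 8*(-33)))*(-167232 + 1) = (-827 + ((-27 + (20 - 110))*173 + 264))*(-167231) = (-827 + ((-27 - 90)*173 + 264))*(-167231) = (-827 + (-117*173 + 264))*(-167231) = (-827 + (-20241 + 264))*(-167231) = (-827 - 19977)*(-167231) = -20804*(-167231) = 3479073724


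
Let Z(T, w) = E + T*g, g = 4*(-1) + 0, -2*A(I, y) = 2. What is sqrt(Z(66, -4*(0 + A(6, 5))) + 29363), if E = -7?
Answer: 2*sqrt(7273) ≈ 170.56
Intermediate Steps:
A(I, y) = -1 (A(I, y) = -1/2*2 = -1)
g = -4 (g = -4 + 0 = -4)
Z(T, w) = -7 - 4*T (Z(T, w) = -7 + T*(-4) = -7 - 4*T)
sqrt(Z(66, -4*(0 + A(6, 5))) + 29363) = sqrt((-7 - 4*66) + 29363) = sqrt((-7 - 264) + 29363) = sqrt(-271 + 29363) = sqrt(29092) = 2*sqrt(7273)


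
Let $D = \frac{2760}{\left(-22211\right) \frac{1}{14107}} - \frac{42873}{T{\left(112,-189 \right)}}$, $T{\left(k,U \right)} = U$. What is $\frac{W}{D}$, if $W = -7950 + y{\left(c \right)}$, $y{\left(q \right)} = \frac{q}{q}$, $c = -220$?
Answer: $\frac{226999593}{43581791} \approx 5.2086$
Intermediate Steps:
$y{\left(q \right)} = 1$
$D = - \frac{43581791}{28557}$ ($D = \frac{2760}{\left(-22211\right) \frac{1}{14107}} - \frac{42873}{-189} = \frac{2760}{\left(-22211\right) \frac{1}{14107}} - - \frac{14291}{63} = \frac{2760}{- \frac{22211}{14107}} + \frac{14291}{63} = 2760 \left(- \frac{14107}{22211}\right) + \frac{14291}{63} = - \frac{38935320}{22211} + \frac{14291}{63} = - \frac{43581791}{28557} \approx -1526.1$)
$W = -7949$ ($W = -7950 + 1 = -7949$)
$\frac{W}{D} = - \frac{7949}{- \frac{43581791}{28557}} = \left(-7949\right) \left(- \frac{28557}{43581791}\right) = \frac{226999593}{43581791}$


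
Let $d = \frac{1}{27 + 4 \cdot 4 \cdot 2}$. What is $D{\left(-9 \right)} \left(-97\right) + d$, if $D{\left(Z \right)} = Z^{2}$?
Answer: $- \frac{463562}{59} \approx -7857.0$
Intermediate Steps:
$d = \frac{1}{59}$ ($d = \frac{1}{27 + 16 \cdot 2} = \frac{1}{27 + 32} = \frac{1}{59} \approx 0.016949$)
$D{\left(-9 \right)} \left(-97\right) + d = \left(-9\right)^{2} \left(-97\right) + \frac{1}{59} = 81 \left(-97\right) + \frac{1}{59} = -7857 + \frac{1}{59} = - \frac{463562}{59}$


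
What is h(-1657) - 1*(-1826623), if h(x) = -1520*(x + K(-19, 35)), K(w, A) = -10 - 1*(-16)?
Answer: 4336143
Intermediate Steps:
K(w, A) = 6 (K(w, A) = -10 + 16 = 6)
h(x) = -9120 - 1520*x (h(x) = -1520*(x + 6) = -1520*(6 + x) = -9120 - 1520*x)
h(-1657) - 1*(-1826623) = (-9120 - 1520*(-1657)) - 1*(-1826623) = (-9120 + 2518640) + 1826623 = 2509520 + 1826623 = 4336143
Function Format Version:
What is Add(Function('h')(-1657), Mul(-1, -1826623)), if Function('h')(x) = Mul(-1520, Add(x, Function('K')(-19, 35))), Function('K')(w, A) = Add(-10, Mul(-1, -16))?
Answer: 4336143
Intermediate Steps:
Function('K')(w, A) = 6 (Function('K')(w, A) = Add(-10, 16) = 6)
Function('h')(x) = Add(-9120, Mul(-1520, x)) (Function('h')(x) = Mul(-1520, Add(x, 6)) = Mul(-1520, Add(6, x)) = Add(-9120, Mul(-1520, x)))
Add(Function('h')(-1657), Mul(-1, -1826623)) = Add(Add(-9120, Mul(-1520, -1657)), Mul(-1, -1826623)) = Add(Add(-9120, 2518640), 1826623) = Add(2509520, 1826623) = 4336143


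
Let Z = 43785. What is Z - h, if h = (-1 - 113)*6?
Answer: 44469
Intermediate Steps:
h = -684 (h = -114*6 = -684)
Z - h = 43785 - 1*(-684) = 43785 + 684 = 44469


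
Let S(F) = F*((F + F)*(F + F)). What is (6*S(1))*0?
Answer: 0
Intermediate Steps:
S(F) = 4*F**3 (S(F) = F*((2*F)*(2*F)) = F*(4*F**2) = 4*F**3)
(6*S(1))*0 = (6*(4*1**3))*0 = (6*(4*1))*0 = (6*4)*0 = 24*0 = 0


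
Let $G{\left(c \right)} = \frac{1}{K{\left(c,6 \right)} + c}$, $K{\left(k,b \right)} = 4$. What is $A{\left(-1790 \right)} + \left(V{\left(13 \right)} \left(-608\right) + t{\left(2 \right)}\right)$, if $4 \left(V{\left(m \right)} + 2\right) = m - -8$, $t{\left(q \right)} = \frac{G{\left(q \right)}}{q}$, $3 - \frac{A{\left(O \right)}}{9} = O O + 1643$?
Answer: $- \frac{346243631}{12} \approx -2.8854 \cdot 10^{7}$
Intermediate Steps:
$A{\left(O \right)} = -14760 - 9 O^{2}$ ($A{\left(O \right)} = 27 - 9 \left(O O + 1643\right) = 27 - 9 \left(O^{2} + 1643\right) = 27 - 9 \left(1643 + O^{2}\right) = 27 - \left(14787 + 9 O^{2}\right) = -14760 - 9 O^{2}$)
$G{\left(c \right)} = \frac{1}{4 + c}$
$t{\left(q \right)} = \frac{1}{q \left(4 + q\right)}$ ($t{\left(q \right)} = \frac{1}{\left(4 + q\right) q} = \frac{1}{q \left(4 + q\right)}$)
$V{\left(m \right)} = \frac{m}{4}$ ($V{\left(m \right)} = -2 + \frac{m - -8}{4} = -2 + \frac{m + 8}{4} = -2 + \frac{8 + m}{4} = -2 + \left(2 + \frac{m}{4}\right) = \frac{m}{4}$)
$A{\left(-1790 \right)} + \left(V{\left(13 \right)} \left(-608\right) + t{\left(2 \right)}\right) = \left(-14760 - 9 \left(-1790\right)^{2}\right) + \left(\frac{1}{4} \cdot 13 \left(-608\right) + \frac{1}{2 \left(4 + 2\right)}\right) = \left(-14760 - 28836900\right) + \left(\frac{13}{4} \left(-608\right) + \frac{1}{2 \cdot 6}\right) = \left(-14760 - 28836900\right) + \left(-1976 + \frac{1}{2} \cdot \frac{1}{6}\right) = -28851660 + \left(-1976 + \frac{1}{12}\right) = -28851660 - \frac{23711}{12} = - \frac{346243631}{12}$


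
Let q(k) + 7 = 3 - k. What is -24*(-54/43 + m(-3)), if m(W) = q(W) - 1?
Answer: 3360/43 ≈ 78.140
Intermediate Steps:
q(k) = -4 - k (q(k) = -7 + (3 - k) = -4 - k)
m(W) = -5 - W (m(W) = (-4 - W) - 1 = -5 - W)
-24*(-54/43 + m(-3)) = -24*(-54/43 + (-5 - 1*(-3))) = -24*(-54*1/43 + (-5 + 3)) = -24*(-54/43 - 2) = -24*(-140/43) = 3360/43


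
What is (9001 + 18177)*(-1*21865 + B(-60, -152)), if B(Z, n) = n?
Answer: -598378026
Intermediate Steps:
(9001 + 18177)*(-1*21865 + B(-60, -152)) = (9001 + 18177)*(-1*21865 - 152) = 27178*(-21865 - 152) = 27178*(-22017) = -598378026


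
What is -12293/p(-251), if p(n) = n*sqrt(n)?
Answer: -12293*I*sqrt(251)/63001 ≈ -3.0913*I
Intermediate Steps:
p(n) = n**(3/2)
-12293/p(-251) = -12293*I*sqrt(251)/63001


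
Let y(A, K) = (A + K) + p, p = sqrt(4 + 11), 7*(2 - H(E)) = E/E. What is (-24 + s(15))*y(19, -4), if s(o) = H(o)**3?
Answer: -90525/343 - 6035*sqrt(15)/343 ≈ -332.07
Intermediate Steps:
H(E) = 13/7 (H(E) = 2 - E/(7*E) = 2 - 1/7*1 = 2 - 1/7 = 13/7)
s(o) = 2197/343 (s(o) = (13/7)**3 = 2197/343)
p = sqrt(15) ≈ 3.8730
y(A, K) = A + K + sqrt(15) (y(A, K) = (A + K) + sqrt(15) = A + K + sqrt(15))
(-24 + s(15))*y(19, -4) = (-24 + 2197/343)*(19 - 4 + sqrt(15)) = -6035*(15 + sqrt(15))/343 = -90525/343 - 6035*sqrt(15)/343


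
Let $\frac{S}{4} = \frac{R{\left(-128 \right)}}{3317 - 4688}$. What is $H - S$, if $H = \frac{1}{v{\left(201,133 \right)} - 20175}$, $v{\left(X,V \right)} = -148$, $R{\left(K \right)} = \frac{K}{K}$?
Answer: $\frac{79921}{27862833} \approx 0.0028684$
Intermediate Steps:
$R{\left(K \right)} = 1$
$H = - \frac{1}{20323}$ ($H = \frac{1}{-148 - 20175} = \frac{1}{-20323} = - \frac{1}{20323} \approx -4.9205 \cdot 10^{-5}$)
$S = - \frac{4}{1371}$ ($S = 4 \cdot 1 \frac{1}{3317 - 4688} = 4 \cdot 1 \frac{1}{-1371} = 4 \cdot 1 \left(- \frac{1}{1371}\right) = 4 \left(- \frac{1}{1371}\right) = - \frac{4}{1371} \approx -0.0029176$)
$H - S = - \frac{1}{20323} - - \frac{4}{1371} = - \frac{1}{20323} + \frac{4}{1371} = \frac{79921}{27862833}$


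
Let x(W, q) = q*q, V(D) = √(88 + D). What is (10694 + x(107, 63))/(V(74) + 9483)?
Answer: 46349743/29975709 - 14663*√2/9991903 ≈ 1.5442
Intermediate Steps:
x(W, q) = q²
(10694 + x(107, 63))/(V(74) + 9483) = (10694 + 63²)/(√(88 + 74) + 9483) = (10694 + 3969)/(√162 + 9483) = 14663/(9*√2 + 9483) = 14663/(9483 + 9*√2)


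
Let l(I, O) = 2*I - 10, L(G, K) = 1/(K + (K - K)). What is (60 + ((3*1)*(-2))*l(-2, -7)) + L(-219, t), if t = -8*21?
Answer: 24191/168 ≈ 143.99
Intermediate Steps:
t = -168
L(G, K) = 1/K (L(G, K) = 1/(K + 0) = 1/K)
l(I, O) = -10 + 2*I
(60 + ((3*1)*(-2))*l(-2, -7)) + L(-219, t) = (60 + ((3*1)*(-2))*(-10 + 2*(-2))) + 1/(-168) = (60 + (3*(-2))*(-10 - 4)) - 1/168 = (60 - 6*(-14)) - 1/168 = (60 + 84) - 1/168 = 144 - 1/168 = 24191/168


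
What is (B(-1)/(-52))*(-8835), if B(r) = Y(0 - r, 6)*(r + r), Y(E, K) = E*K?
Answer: -26505/13 ≈ -2038.8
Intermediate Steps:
B(r) = -12*r**2 (B(r) = ((0 - r)*6)*(r + r) = (-r*6)*(2*r) = (-6*r)*(2*r) = -12*r**2)
(B(-1)/(-52))*(-8835) = (-12*(-1)**2/(-52))*(-8835) = (-12*1*(-1/52))*(-8835) = -12*(-1/52)*(-8835) = (3/13)*(-8835) = -26505/13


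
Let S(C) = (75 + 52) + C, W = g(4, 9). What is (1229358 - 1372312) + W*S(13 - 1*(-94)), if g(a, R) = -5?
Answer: -144124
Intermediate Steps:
W = -5
S(C) = 127 + C
(1229358 - 1372312) + W*S(13 - 1*(-94)) = (1229358 - 1372312) - 5*(127 + (13 - 1*(-94))) = -142954 - 5*(127 + (13 + 94)) = -142954 - 5*(127 + 107) = -142954 - 5*234 = -142954 - 1170 = -144124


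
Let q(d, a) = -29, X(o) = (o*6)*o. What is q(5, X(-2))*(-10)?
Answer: 290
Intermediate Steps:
X(o) = 6*o² (X(o) = (6*o)*o = 6*o²)
q(5, X(-2))*(-10) = -29*(-10) = 290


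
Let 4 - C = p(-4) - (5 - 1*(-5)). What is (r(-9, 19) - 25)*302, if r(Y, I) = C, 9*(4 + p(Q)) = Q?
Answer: -17818/9 ≈ -1979.8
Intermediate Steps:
p(Q) = -4 + Q/9
C = 166/9 (C = 4 - ((-4 + (1/9)*(-4)) - (5 - 1*(-5))) = 4 - ((-4 - 4/9) - (5 + 5)) = 4 - (-40/9 - 1*10) = 4 - (-40/9 - 10) = 4 - 1*(-130/9) = 4 + 130/9 = 166/9 ≈ 18.444)
r(Y, I) = 166/9
(r(-9, 19) - 25)*302 = (166/9 - 25)*302 = -59/9*302 = -17818/9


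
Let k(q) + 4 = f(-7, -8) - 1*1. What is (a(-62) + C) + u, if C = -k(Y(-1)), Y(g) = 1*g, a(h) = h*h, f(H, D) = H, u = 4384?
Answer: 8240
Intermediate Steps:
a(h) = h²
Y(g) = g
k(q) = -12 (k(q) = -4 + (-7 - 1*1) = -4 + (-7 - 1) = -4 - 8 = -12)
C = 12 (C = -1*(-12) = 12)
(a(-62) + C) + u = ((-62)² + 12) + 4384 = (3844 + 12) + 4384 = 3856 + 4384 = 8240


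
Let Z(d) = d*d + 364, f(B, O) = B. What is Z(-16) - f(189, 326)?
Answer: 431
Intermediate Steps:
Z(d) = 364 + d² (Z(d) = d² + 364 = 364 + d²)
Z(-16) - f(189, 326) = (364 + (-16)²) - 1*189 = (364 + 256) - 189 = 620 - 189 = 431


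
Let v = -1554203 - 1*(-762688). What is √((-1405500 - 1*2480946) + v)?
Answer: I*√4677961 ≈ 2162.9*I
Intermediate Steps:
v = -791515 (v = -1554203 + 762688 = -791515)
√((-1405500 - 1*2480946) + v) = √((-1405500 - 1*2480946) - 791515) = √((-1405500 - 2480946) - 791515) = √(-3886446 - 791515) = √(-4677961) = I*√4677961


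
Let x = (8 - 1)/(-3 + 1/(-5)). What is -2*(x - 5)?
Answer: 115/8 ≈ 14.375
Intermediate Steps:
x = -35/16 (x = 7/(-3 - ⅕) = 7/(-16/5) = 7*(-5/16) = -35/16 ≈ -2.1875)
-2*(x - 5) = -2*(-35/16 - 5) = -2*(-115/16) = 115/8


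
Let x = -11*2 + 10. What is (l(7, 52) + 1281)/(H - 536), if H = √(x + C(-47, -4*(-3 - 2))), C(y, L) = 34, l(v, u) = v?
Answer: -345184/143637 - 644*√22/143637 ≈ -2.4242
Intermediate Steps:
x = -12 (x = -22 + 10 = -12)
H = √22 (H = √(-12 + 34) = √22 ≈ 4.6904)
(l(7, 52) + 1281)/(H - 536) = (7 + 1281)/(√22 - 536) = 1288/(-536 + √22)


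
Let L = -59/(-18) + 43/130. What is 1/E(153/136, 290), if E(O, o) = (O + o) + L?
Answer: 4680/1379353 ≈ 0.0033929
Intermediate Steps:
L = 2111/585 (L = -59*(-1/18) + 43*(1/130) = 59/18 + 43/130 = 2111/585 ≈ 3.6085)
E(O, o) = 2111/585 + O + o (E(O, o) = (O + o) + 2111/585 = 2111/585 + O + o)
1/E(153/136, 290) = 1/(2111/585 + 153/136 + 290) = 1/(2111/585 + 153*(1/136) + 290) = 1/(2111/585 + 9/8 + 290) = 1/(1379353/4680) = 4680/1379353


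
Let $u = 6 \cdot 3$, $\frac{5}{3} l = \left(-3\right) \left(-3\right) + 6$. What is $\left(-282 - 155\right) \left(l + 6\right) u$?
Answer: $-117990$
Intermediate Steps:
$l = 9$ ($l = \frac{3 \left(\left(-3\right) \left(-3\right) + 6\right)}{5} = \frac{3 \left(9 + 6\right)}{5} = \frac{3}{5} \cdot 15 = 9$)
$u = 18$
$\left(-282 - 155\right) \left(l + 6\right) u = \left(-282 - 155\right) \left(9 + 6\right) 18 = - 437 \cdot 15 \cdot 18 = \left(-437\right) 270 = -117990$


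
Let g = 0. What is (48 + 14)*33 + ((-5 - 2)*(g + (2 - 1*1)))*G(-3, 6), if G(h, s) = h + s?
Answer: 2025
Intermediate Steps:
(48 + 14)*33 + ((-5 - 2)*(g + (2 - 1*1)))*G(-3, 6) = (48 + 14)*33 + ((-5 - 2)*(0 + (2 - 1*1)))*(-3 + 6) = 62*33 - 7*(0 + (2 - 1))*3 = 2046 - 7*(0 + 1)*3 = 2046 - 7*1*3 = 2046 - 7*3 = 2046 - 21 = 2025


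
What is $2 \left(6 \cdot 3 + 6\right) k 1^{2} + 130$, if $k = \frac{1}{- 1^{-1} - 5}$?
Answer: $122$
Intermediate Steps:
$k = - \frac{1}{6}$ ($k = \frac{1}{\left(-1\right) 1 - 5} = \frac{1}{-1 - 5} = \frac{1}{-6} = - \frac{1}{6} \approx -0.16667$)
$2 \left(6 \cdot 3 + 6\right) k 1^{2} + 130 = 2 \left(6 \cdot 3 + 6\right) \left(- \frac{1}{6}\right) 1^{2} + 130 = 2 \left(18 + 6\right) \left(- \frac{1}{6}\right) 1 + 130 = 2 \cdot 24 \left(- \frac{1}{6}\right) 1 + 130 = 48 \left(- \frac{1}{6}\right) 1 + 130 = \left(-8\right) 1 + 130 = -8 + 130 = 122$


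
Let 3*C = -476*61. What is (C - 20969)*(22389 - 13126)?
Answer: -851668009/3 ≈ -2.8389e+8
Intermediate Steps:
C = -29036/3 (C = (-476*61)/3 = (⅓)*(-29036) = -29036/3 ≈ -9678.7)
(C - 20969)*(22389 - 13126) = (-29036/3 - 20969)*(22389 - 13126) = -91943/3*9263 = -851668009/3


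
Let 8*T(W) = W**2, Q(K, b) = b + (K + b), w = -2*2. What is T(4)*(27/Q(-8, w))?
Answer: -27/8 ≈ -3.3750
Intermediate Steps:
w = -4
Q(K, b) = K + 2*b
T(W) = W**2/8
T(4)*(27/Q(-8, w)) = ((1/8)*4**2)*(27/(-8 + 2*(-4))) = ((1/8)*16)*(27/(-8 - 8)) = 2*(27/(-16)) = 2*(27*(-1/16)) = 2*(-27/16) = -27/8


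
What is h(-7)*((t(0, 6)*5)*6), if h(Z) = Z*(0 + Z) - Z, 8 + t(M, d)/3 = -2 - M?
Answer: -50400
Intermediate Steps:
t(M, d) = -30 - 3*M (t(M, d) = -24 + 3*(-2 - M) = -24 + (-6 - 3*M) = -30 - 3*M)
h(Z) = Z**2 - Z (h(Z) = Z*Z - Z = Z**2 - Z)
h(-7)*((t(0, 6)*5)*6) = (-7*(-1 - 7))*(((-30 - 3*0)*5)*6) = (-7*(-8))*(((-30 + 0)*5)*6) = 56*(-30*5*6) = 56*(-150*6) = 56*(-900) = -50400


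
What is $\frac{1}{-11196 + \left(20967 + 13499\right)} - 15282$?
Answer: $- \frac{355612139}{23270} \approx -15282.0$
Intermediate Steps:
$\frac{1}{-11196 + \left(20967 + 13499\right)} - 15282 = \frac{1}{-11196 + 34466} - 15282 = \frac{1}{23270} - 15282 = - \frac{355612139}{23270}$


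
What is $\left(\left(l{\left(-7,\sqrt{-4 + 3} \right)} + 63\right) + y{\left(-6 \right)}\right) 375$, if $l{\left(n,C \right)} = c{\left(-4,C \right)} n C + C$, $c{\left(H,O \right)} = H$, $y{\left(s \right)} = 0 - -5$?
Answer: $25500 + 10875 i \approx 25500.0 + 10875.0 i$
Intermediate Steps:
$y{\left(s \right)} = 5$ ($y{\left(s \right)} = 0 + 5 = 5$)
$l{\left(n,C \right)} = C - 4 C n$ ($l{\left(n,C \right)} = - 4 n C + C = - 4 C n + C = C - 4 C n$)
$\left(\left(l{\left(-7,\sqrt{-4 + 3} \right)} + 63\right) + y{\left(-6 \right)}\right) 375 = \left(\left(\sqrt{-4 + 3} \left(1 - -28\right) + 63\right) + 5\right) 375 = \left(\left(\sqrt{-1} \left(1 + 28\right) + 63\right) + 5\right) 375 = \left(\left(i 29 + 63\right) + 5\right) 375 = \left(\left(29 i + 63\right) + 5\right) 375 = \left(\left(63 + 29 i\right) + 5\right) 375 = \left(68 + 29 i\right) 375 = 25500 + 10875 i$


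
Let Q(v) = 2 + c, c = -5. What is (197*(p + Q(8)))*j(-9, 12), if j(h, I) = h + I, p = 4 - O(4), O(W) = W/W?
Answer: 0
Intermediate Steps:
O(W) = 1
Q(v) = -3 (Q(v) = 2 - 5 = -3)
p = 3 (p = 4 - 1*1 = 4 - 1 = 3)
j(h, I) = I + h
(197*(p + Q(8)))*j(-9, 12) = (197*(3 - 3))*(12 - 9) = (197*0)*3 = 0*3 = 0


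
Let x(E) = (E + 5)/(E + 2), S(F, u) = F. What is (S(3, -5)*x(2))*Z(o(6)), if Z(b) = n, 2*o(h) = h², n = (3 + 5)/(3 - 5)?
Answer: -21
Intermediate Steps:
n = -4 (n = 8/(-2) = 8*(-½) = -4)
x(E) = (5 + E)/(2 + E)
o(h) = h²/2
Z(b) = -4
(S(3, -5)*x(2))*Z(o(6)) = (3*((5 + 2)/(2 + 2)))*(-4) = (3*(7/4))*(-4) = (21/4)*(-4) = -21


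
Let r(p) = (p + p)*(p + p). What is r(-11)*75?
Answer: 36300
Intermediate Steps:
r(p) = 4*p² (r(p) = (2*p)*(2*p) = 4*p²)
r(-11)*75 = (4*(-11)²)*75 = (4*121)*75 = 484*75 = 36300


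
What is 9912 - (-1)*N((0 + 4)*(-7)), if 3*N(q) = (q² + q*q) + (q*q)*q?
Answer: 9352/3 ≈ 3117.3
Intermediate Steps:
N(q) = q³/3 + 2*q²/3 (N(q) = ((q² + q*q) + (q*q)*q)/3 = ((q² + q²) + q²*q)/3 = (2*q² + q³)/3 = (q³ + 2*q²)/3 = q³/3 + 2*q²/3)
9912 - (-1)*N((0 + 4)*(-7)) = 9912 - (-1)*((0 + 4)*(-7))²*(2 + (0 + 4)*(-7))/3 = 9912 - (-1)*(4*(-7))²*(2 + 4*(-7))/3 = 9912 - (-1)*(⅓)*(-28)²*(2 - 28) = 9912 - (-1)*(⅓)*784*(-26) = 9912 - (-1)*(-20384)/3 = 9912 - 1*20384/3 = 9912 - 20384/3 = 9352/3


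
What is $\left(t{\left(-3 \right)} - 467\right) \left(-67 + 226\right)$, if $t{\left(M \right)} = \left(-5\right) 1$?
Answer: $-75048$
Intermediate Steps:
$t{\left(M \right)} = -5$
$\left(t{\left(-3 \right)} - 467\right) \left(-67 + 226\right) = \left(-5 - 467\right) \left(-67 + 226\right) = \left(-472\right) 159 = -75048$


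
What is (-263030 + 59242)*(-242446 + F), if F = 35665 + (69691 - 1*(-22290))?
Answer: 23394862400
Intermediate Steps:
F = 127646 (F = 35665 + (69691 + 22290) = 35665 + 91981 = 127646)
(-263030 + 59242)*(-242446 + F) = (-263030 + 59242)*(-242446 + 127646) = -203788*(-114800) = 23394862400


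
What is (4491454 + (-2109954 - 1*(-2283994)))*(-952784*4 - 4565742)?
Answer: -39082274047732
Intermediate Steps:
(4491454 + (-2109954 - 1*(-2283994)))*(-952784*4 - 4565742) = (4491454 + (-2109954 + 2283994))*(-3811136 - 4565742) = (4491454 + 174040)*(-8376878) = 4665494*(-8376878) = -39082274047732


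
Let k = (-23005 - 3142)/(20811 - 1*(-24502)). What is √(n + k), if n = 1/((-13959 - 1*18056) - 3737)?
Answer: I*√378622506357596058/810015188 ≈ 0.75964*I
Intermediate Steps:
k = -26147/45313 (k = -26147/(20811 + 24502) = -26147/45313 ≈ -0.57703)
n = -1/35752 (n = 1/((-13959 - 18056) - 3737) = 1/(-32015 - 3737) = 1/(-35752) = -1/35752 ≈ -2.7970e-5)
√(n + k) = √(-1/35752 - 26147/45313) = √(-934852857/1620030376) = I*√378622506357596058/810015188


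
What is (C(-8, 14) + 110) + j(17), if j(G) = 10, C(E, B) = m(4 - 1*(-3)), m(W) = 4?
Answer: 124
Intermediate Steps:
C(E, B) = 4
(C(-8, 14) + 110) + j(17) = (4 + 110) + 10 = 114 + 10 = 124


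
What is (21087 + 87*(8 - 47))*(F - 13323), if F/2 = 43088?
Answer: 1289060982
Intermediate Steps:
F = 86176 (F = 2*43088 = 86176)
(21087 + 87*(8 - 47))*(F - 13323) = (21087 + 87*(8 - 47))*(86176 - 13323) = (21087 + 87*(-39))*72853 = (21087 - 3393)*72853 = 17694*72853 = 1289060982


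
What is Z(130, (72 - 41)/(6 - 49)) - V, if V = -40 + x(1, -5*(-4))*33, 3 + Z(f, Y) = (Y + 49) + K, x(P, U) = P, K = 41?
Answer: 4011/43 ≈ 93.279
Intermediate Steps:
Z(f, Y) = 87 + Y (Z(f, Y) = -3 + ((Y + 49) + 41) = -3 + ((49 + Y) + 41) = -3 + (90 + Y) = 87 + Y)
V = -7 (V = -40 + 1*33 = -40 + 33 = -7)
Z(130, (72 - 41)/(6 - 49)) - V = (87 + (72 - 41)/(6 - 49)) - 1*(-7) = (87 + 31/(-43)) + 7 = (87 + 31*(-1/43)) + 7 = (87 - 31/43) + 7 = 3710/43 + 7 = 4011/43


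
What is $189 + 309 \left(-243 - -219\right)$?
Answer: $-7227$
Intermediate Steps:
$189 + 309 \left(-243 - -219\right) = 189 + 309 \left(-243 + 219\right) = 189 + 309 \left(-24\right) = 189 - 7416 = -7227$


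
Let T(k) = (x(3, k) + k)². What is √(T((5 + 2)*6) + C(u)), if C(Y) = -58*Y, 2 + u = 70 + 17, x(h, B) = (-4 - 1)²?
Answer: 21*I ≈ 21.0*I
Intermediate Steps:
x(h, B) = 25 (x(h, B) = (-5)² = 25)
T(k) = (25 + k)²
u = 85 (u = -2 + (70 + 17) = -2 + 87 = 85)
√(T((5 + 2)*6) + C(u)) = √((25 + (5 + 2)*6)² - 58*85) = √((25 + 7*6)² - 4930) = √((25 + 42)² - 4930) = √(67² - 4930) = √(4489 - 4930) = √(-441) = 21*I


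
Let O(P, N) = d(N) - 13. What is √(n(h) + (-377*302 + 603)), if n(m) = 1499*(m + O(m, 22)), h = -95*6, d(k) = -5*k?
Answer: I*√1152058 ≈ 1073.3*I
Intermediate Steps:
h = -570
O(P, N) = -13 - 5*N (O(P, N) = -5*N - 13 = -13 - 5*N)
n(m) = -184377 + 1499*m (n(m) = 1499*(m + (-13 - 5*22)) = 1499*(m + (-13 - 110)) = 1499*(m - 123) = 1499*(-123 + m) = -184377 + 1499*m)
√(n(h) + (-377*302 + 603)) = √((-184377 + 1499*(-570)) + (-377*302 + 603)) = √((-184377 - 854430) + (-113854 + 603)) = √(-1038807 - 113251) = √(-1152058) = I*√1152058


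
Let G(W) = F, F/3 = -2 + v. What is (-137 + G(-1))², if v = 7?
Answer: 14884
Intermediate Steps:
F = 15 (F = 3*(-2 + 7) = 3*5 = 15)
G(W) = 15
(-137 + G(-1))² = (-137 + 15)² = (-122)² = 14884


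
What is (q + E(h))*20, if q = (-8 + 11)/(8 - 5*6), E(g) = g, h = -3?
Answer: -690/11 ≈ -62.727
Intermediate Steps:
q = -3/22 (q = 3/(8 - 30) = 3/(-22) = 3*(-1/22) = -3/22 ≈ -0.13636)
(q + E(h))*20 = (-3/22 - 3)*20 = -69/22*20 = -690/11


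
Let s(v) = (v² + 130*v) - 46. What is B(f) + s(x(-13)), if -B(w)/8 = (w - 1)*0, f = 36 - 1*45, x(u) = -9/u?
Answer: 7517/169 ≈ 44.479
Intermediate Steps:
f = -9 (f = 36 - 45 = -9)
s(v) = -46 + v² + 130*v
B(w) = 0 (B(w) = -8*(w - 1)*0 = -8*(-1 + w)*0 = -8*0 = 0)
B(f) + s(x(-13)) = 0 + (-46 + (-9/(-13))² + 130*(-9/(-13))) = 0 + (-46 + (-9*(-1/13))² + 130*(-9*(-1/13))) = 0 + (-46 + (9/13)² + 130*(9/13)) = 0 + (-46 + 81/169 + 90) = 0 + 7517/169 = 7517/169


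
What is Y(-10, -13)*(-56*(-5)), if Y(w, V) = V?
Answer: -3640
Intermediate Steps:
Y(-10, -13)*(-56*(-5)) = -(-91)*8*(-5) = -(-91)*(-40) = -13*280 = -3640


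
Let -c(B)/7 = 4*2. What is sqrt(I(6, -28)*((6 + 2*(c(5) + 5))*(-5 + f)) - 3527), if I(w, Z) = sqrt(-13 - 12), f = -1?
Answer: sqrt(-3527 + 2880*I) ≈ 22.655 + 63.563*I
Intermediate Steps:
c(B) = -56 (c(B) = -28*2 = -7*8 = -56)
I(w, Z) = 5*I (I(w, Z) = sqrt(-25) = 5*I)
sqrt(I(6, -28)*((6 + 2*(c(5) + 5))*(-5 + f)) - 3527) = sqrt((5*I)*((6 + 2*(-56 + 5))*(-5 - 1)) - 3527) = sqrt((5*I)*((6 + 2*(-51))*(-6)) - 3527) = sqrt((5*I)*((6 - 102)*(-6)) - 3527) = sqrt((5*I)*(-96*(-6)) - 3527) = sqrt((5*I)*576 - 3527) = sqrt(2880*I - 3527) = sqrt(-3527 + 2880*I)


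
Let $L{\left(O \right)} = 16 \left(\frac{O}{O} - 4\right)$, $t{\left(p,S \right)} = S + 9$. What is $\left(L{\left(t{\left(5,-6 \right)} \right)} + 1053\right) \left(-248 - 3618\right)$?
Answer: $-3885330$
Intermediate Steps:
$t{\left(p,S \right)} = 9 + S$
$L{\left(O \right)} = -48$ ($L{\left(O \right)} = 16 \left(1 - 4\right) = 16 \left(-3\right) = -48$)
$\left(L{\left(t{\left(5,-6 \right)} \right)} + 1053\right) \left(-248 - 3618\right) = \left(-48 + 1053\right) \left(-248 - 3618\right) = 1005 \left(-3866\right) = -3885330$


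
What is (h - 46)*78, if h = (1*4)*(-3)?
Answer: -4524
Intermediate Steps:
h = -12 (h = 4*(-3) = -12)
(h - 46)*78 = (-12 - 46)*78 = -58*78 = -4524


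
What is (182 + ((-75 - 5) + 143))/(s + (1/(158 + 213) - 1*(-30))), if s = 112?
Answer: 90895/52683 ≈ 1.7253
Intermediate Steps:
(182 + ((-75 - 5) + 143))/(s + (1/(158 + 213) - 1*(-30))) = (182 + ((-75 - 5) + 143))/(112 + (1/(158 + 213) - 1*(-30))) = (182 + (-80 + 143))/(112 + (1/371 + 30)) = (182 + 63)/(112 + (1/371 + 30)) = 245/(112 + 11131/371) = 245/(52683/371) = 245*(371/52683) = 90895/52683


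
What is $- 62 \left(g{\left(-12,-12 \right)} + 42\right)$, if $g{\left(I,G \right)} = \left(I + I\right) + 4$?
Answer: $-1364$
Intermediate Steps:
$g{\left(I,G \right)} = 4 + 2 I$ ($g{\left(I,G \right)} = 2 I + 4 = 4 + 2 I$)
$- 62 \left(g{\left(-12,-12 \right)} + 42\right) = - 62 \left(\left(4 + 2 \left(-12\right)\right) + 42\right) = - 62 \left(\left(4 - 24\right) + 42\right) = - 62 \left(-20 + 42\right) = \left(-62\right) 22 = -1364$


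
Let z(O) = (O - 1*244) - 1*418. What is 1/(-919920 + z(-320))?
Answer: -1/920902 ≈ -1.0859e-6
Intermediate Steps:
z(O) = -662 + O (z(O) = (O - 244) - 418 = (-244 + O) - 418 = -662 + O)
1/(-919920 + z(-320)) = 1/(-919920 + (-662 - 320)) = 1/(-919920 - 982) = 1/(-920902) = -1/920902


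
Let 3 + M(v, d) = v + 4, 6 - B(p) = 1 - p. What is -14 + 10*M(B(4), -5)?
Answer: 86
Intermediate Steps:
B(p) = 5 + p (B(p) = 6 - (1 - p) = 6 + (-1 + p) = 5 + p)
M(v, d) = 1 + v (M(v, d) = -3 + (v + 4) = -3 + (4 + v) = 1 + v)
-14 + 10*M(B(4), -5) = -14 + 10*(1 + (5 + 4)) = -14 + 10*(1 + 9) = -14 + 10*10 = -14 + 100 = 86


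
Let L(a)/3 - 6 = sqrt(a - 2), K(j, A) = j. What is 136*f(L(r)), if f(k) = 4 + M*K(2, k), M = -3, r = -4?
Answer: -272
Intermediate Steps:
L(a) = 18 + 3*sqrt(-2 + a) (L(a) = 18 + 3*sqrt(a - 2) = 18 + 3*sqrt(-2 + a))
f(k) = -2 (f(k) = 4 - 3*2 = 4 - 6 = -2)
136*f(L(r)) = 136*(-2) = -272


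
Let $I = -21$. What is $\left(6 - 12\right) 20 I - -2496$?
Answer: $5016$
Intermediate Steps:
$\left(6 - 12\right) 20 I - -2496 = \left(6 - 12\right) 20 \left(-21\right) - -2496 = \left(-6\right) 20 \left(-21\right) + 2496 = \left(-120\right) \left(-21\right) + 2496 = 2520 + 2496 = 5016$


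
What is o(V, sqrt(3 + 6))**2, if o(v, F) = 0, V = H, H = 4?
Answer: 0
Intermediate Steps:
V = 4
o(V, sqrt(3 + 6))**2 = 0**2 = 0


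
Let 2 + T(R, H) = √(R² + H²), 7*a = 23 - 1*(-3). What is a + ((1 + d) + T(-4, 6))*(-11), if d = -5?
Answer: 488/7 - 22*√13 ≈ -9.6078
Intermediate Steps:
a = 26/7 (a = (23 - 1*(-3))/7 = (23 + 3)/7 = (⅐)*26 = 26/7 ≈ 3.7143)
T(R, H) = -2 + √(H² + R²) (T(R, H) = -2 + √(R² + H²) = -2 + √(H² + R²))
a + ((1 + d) + T(-4, 6))*(-11) = 26/7 + ((1 - 5) + (-2 + √(6² + (-4)²)))*(-11) = 26/7 + (-4 + (-2 + √(36 + 16)))*(-11) = 26/7 + (-4 + (-2 + √52))*(-11) = 26/7 + (-4 + (-2 + 2*√13))*(-11) = 26/7 + (-6 + 2*√13)*(-11) = 26/7 + (66 - 22*√13) = 488/7 - 22*√13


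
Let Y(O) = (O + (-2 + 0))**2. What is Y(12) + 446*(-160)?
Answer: -71260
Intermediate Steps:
Y(O) = (-2 + O)**2 (Y(O) = (O - 2)**2 = (-2 + O)**2)
Y(12) + 446*(-160) = (-2 + 12)**2 + 446*(-160) = 10**2 - 71360 = 100 - 71360 = -71260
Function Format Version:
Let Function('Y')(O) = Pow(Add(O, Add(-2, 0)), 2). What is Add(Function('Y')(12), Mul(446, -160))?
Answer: -71260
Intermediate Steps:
Function('Y')(O) = Pow(Add(-2, O), 2) (Function('Y')(O) = Pow(Add(O, -2), 2) = Pow(Add(-2, O), 2))
Add(Function('Y')(12), Mul(446, -160)) = Add(Pow(Add(-2, 12), 2), Mul(446, -160)) = Add(Pow(10, 2), -71360) = Add(100, -71360) = -71260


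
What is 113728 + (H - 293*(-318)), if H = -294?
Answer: 206608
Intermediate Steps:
113728 + (H - 293*(-318)) = 113728 + (-294 - 293*(-318)) = 113728 + (-294 + 93174) = 113728 + 92880 = 206608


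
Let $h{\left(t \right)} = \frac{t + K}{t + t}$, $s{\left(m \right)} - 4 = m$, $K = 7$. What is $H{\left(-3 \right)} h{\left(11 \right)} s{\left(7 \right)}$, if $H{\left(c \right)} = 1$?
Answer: $9$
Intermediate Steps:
$s{\left(m \right)} = 4 + m$
$h{\left(t \right)} = \frac{7 + t}{2 t}$ ($h{\left(t \right)} = \frac{t + 7}{t + t} = \frac{7 + t}{2 t}$)
$H{\left(-3 \right)} h{\left(11 \right)} s{\left(7 \right)} = 1 \frac{7 + 11}{2 \cdot 11} \left(4 + 7\right) = 1 \cdot \frac{1}{2} \cdot \frac{1}{11} \cdot 18 \cdot 11 = 1 \cdot \frac{9}{11} \cdot 11 = \frac{9}{11} \cdot 11 = 9$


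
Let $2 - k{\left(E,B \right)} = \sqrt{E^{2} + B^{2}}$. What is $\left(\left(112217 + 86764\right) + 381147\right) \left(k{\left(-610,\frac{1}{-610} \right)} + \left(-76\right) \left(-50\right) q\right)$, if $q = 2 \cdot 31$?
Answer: $136679317056 - \frac{290064 \sqrt{138458410001}}{305} \approx 1.3633 \cdot 10^{11}$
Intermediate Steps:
$q = 62$
$k{\left(E,B \right)} = 2 - \sqrt{B^{2} + E^{2}}$ ($k{\left(E,B \right)} = 2 - \sqrt{E^{2} + B^{2}} = 2 - \sqrt{B^{2} + E^{2}}$)
$\left(\left(112217 + 86764\right) + 381147\right) \left(k{\left(-610,\frac{1}{-610} \right)} + \left(-76\right) \left(-50\right) q\right) = \left(\left(112217 + 86764\right) + 381147\right) \left(\left(2 - \sqrt{\left(\frac{1}{-610}\right)^{2} + \left(-610\right)^{2}}\right) + \left(-76\right) \left(-50\right) 62\right) = \left(198981 + 381147\right) \left(\left(2 - \sqrt{\left(- \frac{1}{610}\right)^{2} + 372100}\right) + 3800 \cdot 62\right) = 580128 \left(\left(2 - \sqrt{\frac{1}{372100} + 372100}\right) + 235600\right) = 580128 \left(\left(2 - \sqrt{\frac{138458410001}{372100}}\right) + 235600\right) = 580128 \left(\left(2 - \frac{\sqrt{138458410001}}{610}\right) + 235600\right) = 580128 \left(235602 - \frac{\sqrt{138458410001}}{610}\right) = 136679317056 - \frac{290064 \sqrt{138458410001}}{305}$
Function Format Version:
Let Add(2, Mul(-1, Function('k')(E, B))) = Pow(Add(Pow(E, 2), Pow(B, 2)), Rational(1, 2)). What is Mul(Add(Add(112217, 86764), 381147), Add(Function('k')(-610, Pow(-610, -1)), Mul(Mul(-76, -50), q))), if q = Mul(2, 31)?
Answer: Add(136679317056, Mul(Rational(-290064, 305), Pow(138458410001, Rational(1, 2)))) ≈ 1.3633e+11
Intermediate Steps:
q = 62
Function('k')(E, B) = Add(2, Mul(-1, Pow(Add(Pow(B, 2), Pow(E, 2)), Rational(1, 2)))) (Function('k')(E, B) = Add(2, Mul(-1, Pow(Add(Pow(E, 2), Pow(B, 2)), Rational(1, 2)))) = Add(2, Mul(-1, Pow(Add(Pow(B, 2), Pow(E, 2)), Rational(1, 2)))))
Mul(Add(Add(112217, 86764), 381147), Add(Function('k')(-610, Pow(-610, -1)), Mul(Mul(-76, -50), q))) = Mul(Add(Add(112217, 86764), 381147), Add(Add(2, Mul(-1, Pow(Add(Pow(Pow(-610, -1), 2), Pow(-610, 2)), Rational(1, 2)))), Mul(Mul(-76, -50), 62))) = Mul(Add(198981, 381147), Add(Add(2, Mul(-1, Pow(Add(Pow(Rational(-1, 610), 2), 372100), Rational(1, 2)))), Mul(3800, 62))) = Mul(580128, Add(Add(2, Mul(-1, Pow(Add(Rational(1, 372100), 372100), Rational(1, 2)))), 235600)) = Mul(580128, Add(Add(2, Mul(-1, Pow(Rational(138458410001, 372100), Rational(1, 2)))), 235600)) = Mul(580128, Add(Add(2, Mul(-1, Mul(Rational(1, 610), Pow(138458410001, Rational(1, 2))))), 235600)) = Mul(580128, Add(Add(2, Mul(Rational(-1, 610), Pow(138458410001, Rational(1, 2)))), 235600)) = Mul(580128, Add(235602, Mul(Rational(-1, 610), Pow(138458410001, Rational(1, 2))))) = Add(136679317056, Mul(Rational(-290064, 305), Pow(138458410001, Rational(1, 2))))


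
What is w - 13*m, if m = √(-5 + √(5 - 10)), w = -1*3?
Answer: -3 - 13*√(-5 + I*√5) ≈ -9.3502 - 29.754*I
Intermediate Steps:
w = -3
m = √(-5 + I*√5) (m = √(-5 + √(-5)) = √(-5 + I*√5) ≈ 0.48848 + 2.2888*I)
w - 13*m = -3 - 13*√(-5 + I*√5)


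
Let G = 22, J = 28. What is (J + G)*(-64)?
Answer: -3200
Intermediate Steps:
(J + G)*(-64) = (28 + 22)*(-64) = 50*(-64) = -3200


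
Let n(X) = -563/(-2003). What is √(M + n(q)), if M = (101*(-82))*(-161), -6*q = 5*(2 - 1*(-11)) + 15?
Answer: √5349621952307/2003 ≈ 1154.7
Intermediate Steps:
q = -40/3 (q = -(5*(2 - 1*(-11)) + 15)/6 = -(5*(2 + 11) + 15)/6 = -(5*13 + 15)/6 = -(65 + 15)/6 = -⅙*80 = -40/3 ≈ -13.333)
n(X) = 563/2003 (n(X) = -563*(-1/2003) = 563/2003)
M = 1333402 (M = -8282*(-161) = 1333402)
√(M + n(q)) = √(1333402 + 563/2003) = √(2670804769/2003) = √5349621952307/2003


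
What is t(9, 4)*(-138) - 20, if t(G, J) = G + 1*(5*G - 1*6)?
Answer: -6644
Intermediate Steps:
t(G, J) = -6 + 6*G (t(G, J) = G + 1*(5*G - 6) = G + 1*(-6 + 5*G) = G + (-6 + 5*G) = -6 + 6*G)
t(9, 4)*(-138) - 20 = (-6 + 6*9)*(-138) - 20 = (-6 + 54)*(-138) - 20 = 48*(-138) - 20 = -6624 - 20 = -6644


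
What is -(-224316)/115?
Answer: 224316/115 ≈ 1950.6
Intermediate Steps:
-(-224316)/115 = -2412*(-93/115) = 224316/115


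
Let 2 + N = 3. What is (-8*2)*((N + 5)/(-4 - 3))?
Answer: 96/7 ≈ 13.714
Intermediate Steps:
N = 1 (N = -2 + 3 = 1)
(-8*2)*((N + 5)/(-4 - 3)) = (-8*2)*((1 + 5)/(-4 - 3)) = -16*6/(-7) = -(-16)*6/7 = -16*(-6/7) = 96/7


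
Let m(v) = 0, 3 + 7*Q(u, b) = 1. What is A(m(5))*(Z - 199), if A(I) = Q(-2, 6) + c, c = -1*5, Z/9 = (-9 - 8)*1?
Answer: 13024/7 ≈ 1860.6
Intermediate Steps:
Q(u, b) = -2/7 (Q(u, b) = -3/7 + (⅐)*1 = -3/7 + ⅐ = -2/7)
Z = -153 (Z = 9*((-9 - 8)*1) = 9*(-17*1) = 9*(-17) = -153)
c = -5
A(I) = -37/7 (A(I) = -2/7 - 5 = -37/7)
A(m(5))*(Z - 199) = -37*(-153 - 199)/7 = -37/7*(-352) = 13024/7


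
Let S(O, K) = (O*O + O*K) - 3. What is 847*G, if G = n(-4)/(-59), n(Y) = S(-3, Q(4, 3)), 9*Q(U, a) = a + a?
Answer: -3388/59 ≈ -57.424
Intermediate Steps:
Q(U, a) = 2*a/9 (Q(U, a) = (a + a)/9 = (2*a)/9 = 2*a/9)
S(O, K) = -3 + O² + K*O (S(O, K) = (O² + K*O) - 3 = -3 + O² + K*O)
n(Y) = 4 (n(Y) = -3 + (-3)² + ((2/9)*3)*(-3) = -3 + 9 + (⅔)*(-3) = -3 + 9 - 2 = 4)
G = -4/59 (G = 4/(-59) = 4*(-1/59) = -4/59 ≈ -0.067797)
847*G = 847*(-4/59) = -3388/59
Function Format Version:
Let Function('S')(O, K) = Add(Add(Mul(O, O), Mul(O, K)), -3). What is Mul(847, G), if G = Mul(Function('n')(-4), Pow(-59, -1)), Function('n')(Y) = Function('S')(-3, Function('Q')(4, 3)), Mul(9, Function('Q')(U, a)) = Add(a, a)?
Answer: Rational(-3388, 59) ≈ -57.424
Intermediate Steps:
Function('Q')(U, a) = Mul(Rational(2, 9), a) (Function('Q')(U, a) = Mul(Rational(1, 9), Add(a, a)) = Mul(Rational(1, 9), Mul(2, a)) = Mul(Rational(2, 9), a))
Function('S')(O, K) = Add(-3, Pow(O, 2), Mul(K, O)) (Function('S')(O, K) = Add(Add(Pow(O, 2), Mul(K, O)), -3) = Add(-3, Pow(O, 2), Mul(K, O)))
Function('n')(Y) = 4 (Function('n')(Y) = Add(-3, Pow(-3, 2), Mul(Mul(Rational(2, 9), 3), -3)) = Add(-3, 9, Mul(Rational(2, 3), -3)) = Add(-3, 9, -2) = 4)
G = Rational(-4, 59) (G = Mul(4, Pow(-59, -1)) = Mul(4, Rational(-1, 59)) = Rational(-4, 59) ≈ -0.067797)
Mul(847, G) = Mul(847, Rational(-4, 59)) = Rational(-3388, 59)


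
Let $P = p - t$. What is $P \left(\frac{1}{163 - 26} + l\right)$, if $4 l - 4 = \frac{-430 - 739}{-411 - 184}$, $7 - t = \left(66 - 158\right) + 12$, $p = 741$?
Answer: $\frac{22824273}{23290} \approx 980.0$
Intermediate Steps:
$t = 87$ ($t = 7 - \left(\left(66 - 158\right) + 12\right) = 7 - \left(-92 + 12\right) = 7 - -80 = 7 + 80 = 87$)
$l = \frac{507}{340}$ ($l = 1 + \frac{\left(-430 - 739\right) \frac{1}{-411 - 184}}{4} = 1 + \frac{\left(-1169\right) \frac{1}{-595}}{4} = 1 + \frac{\left(-1169\right) \left(- \frac{1}{595}\right)}{4} = 1 + \frac{1}{4} \cdot \frac{167}{85} = 1 + \frac{167}{340} = \frac{507}{340} \approx 1.4912$)
$P = 654$ ($P = 741 - 87 = 654$)
$P \left(\frac{1}{163 - 26} + l\right) = 654 \left(\frac{1}{163 - 26} + \frac{507}{340}\right) = 654 \left(\frac{1}{137} + \frac{507}{340}\right) = 654 \cdot \frac{69799}{46580} = \frac{22824273}{23290}$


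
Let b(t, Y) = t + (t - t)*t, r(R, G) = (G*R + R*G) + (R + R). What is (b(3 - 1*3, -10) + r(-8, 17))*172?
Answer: -49536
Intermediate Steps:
r(R, G) = 2*R + 2*G*R (r(R, G) = (G*R + G*R) + 2*R = 2*G*R + 2*R = 2*R + 2*G*R)
b(t, Y) = t (b(t, Y) = t + 0*t = t + 0 = t)
(b(3 - 1*3, -10) + r(-8, 17))*172 = ((3 - 1*3) + 2*(-8)*(1 + 17))*172 = ((3 - 3) + 2*(-8)*18)*172 = (0 - 288)*172 = -288*172 = -49536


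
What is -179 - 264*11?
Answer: -3083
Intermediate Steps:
-179 - 264*11 = -179 - 2904 = -3083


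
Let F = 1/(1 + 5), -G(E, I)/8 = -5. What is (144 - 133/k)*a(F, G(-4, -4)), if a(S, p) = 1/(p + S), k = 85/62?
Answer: 23964/20485 ≈ 1.1698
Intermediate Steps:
G(E, I) = 40 (G(E, I) = -8*(-5) = 40)
k = 85/62 (k = 85*(1/62) = 85/62 ≈ 1.3710)
F = ⅙ (F = 1/6 = ⅙ ≈ 0.16667)
a(S, p) = 1/(S + p)
(144 - 133/k)*a(F, G(-4, -4)) = (144 - 133/85/62)/(⅙ + 40) = (144 - 133*62/85)/(241/6) = (144 - 8246/85)*(6/241) = (3994/85)*(6/241) = 23964/20485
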